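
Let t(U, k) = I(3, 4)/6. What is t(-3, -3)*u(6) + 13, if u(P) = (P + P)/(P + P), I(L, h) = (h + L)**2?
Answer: 127/6 ≈ 21.167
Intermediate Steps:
I(L, h) = (L + h)**2
u(P) = 1 (u(P) = (2*P)/((2*P)) = (2*P)*(1/(2*P)) = 1)
t(U, k) = 49/6 (t(U, k) = (3 + 4)**2/6 = 7**2*(1/6) = 49*(1/6) = 49/6)
t(-3, -3)*u(6) + 13 = (49/6)*1 + 13 = 49/6 + 13 = 127/6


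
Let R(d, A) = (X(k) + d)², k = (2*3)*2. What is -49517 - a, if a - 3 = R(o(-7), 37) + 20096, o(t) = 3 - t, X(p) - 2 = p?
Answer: -70192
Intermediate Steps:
k = 12 (k = 6*2 = 12)
X(p) = 2 + p
R(d, A) = (14 + d)² (R(d, A) = ((2 + 12) + d)² = (14 + d)²)
a = 20675 (a = 3 + ((14 + (3 - 1*(-7)))² + 20096) = 3 + ((14 + (3 + 7))² + 20096) = 3 + ((14 + 10)² + 20096) = 3 + (24² + 20096) = 3 + (576 + 20096) = 3 + 20672 = 20675)
-49517 - a = -49517 - 1*20675 = -49517 - 20675 = -70192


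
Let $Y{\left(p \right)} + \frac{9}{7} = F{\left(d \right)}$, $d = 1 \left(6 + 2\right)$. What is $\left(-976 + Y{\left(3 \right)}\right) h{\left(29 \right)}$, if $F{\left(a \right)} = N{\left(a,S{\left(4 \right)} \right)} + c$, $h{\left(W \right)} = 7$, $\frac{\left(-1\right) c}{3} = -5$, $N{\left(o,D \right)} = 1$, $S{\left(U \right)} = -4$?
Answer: $-6729$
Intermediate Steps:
$c = 15$ ($c = \left(-3\right) \left(-5\right) = 15$)
$d = 8$ ($d = 1 \cdot 8 = 8$)
$F{\left(a \right)} = 16$ ($F{\left(a \right)} = 1 + 15 = 16$)
$Y{\left(p \right)} = \frac{103}{7}$ ($Y{\left(p \right)} = - \frac{9}{7} + 16 = \frac{103}{7}$)
$\left(-976 + Y{\left(3 \right)}\right) h{\left(29 \right)} = \left(-976 + \frac{103}{7}\right) 7 = \left(- \frac{6729}{7}\right) 7 = -6729$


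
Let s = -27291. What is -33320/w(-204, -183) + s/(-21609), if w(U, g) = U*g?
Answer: 488261/1318149 ≈ 0.37041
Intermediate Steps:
-33320/w(-204, -183) + s/(-21609) = -33320/((-204*(-183))) - 27291/(-21609) = -33320/37332 - 27291*(-1/21609) = -33320*1/37332 + 9097/7203 = -490/549 + 9097/7203 = 488261/1318149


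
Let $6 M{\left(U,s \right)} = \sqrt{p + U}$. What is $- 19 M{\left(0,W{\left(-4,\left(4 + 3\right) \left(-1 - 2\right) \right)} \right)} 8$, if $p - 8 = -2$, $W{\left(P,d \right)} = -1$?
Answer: $- \frac{76 \sqrt{6}}{3} \approx -62.054$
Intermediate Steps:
$p = 6$ ($p = 8 - 2 = 6$)
$M{\left(U,s \right)} = \frac{\sqrt{6 + U}}{6}$
$- 19 M{\left(0,W{\left(-4,\left(4 + 3\right) \left(-1 - 2\right) \right)} \right)} 8 = - 19 \frac{\sqrt{6 + 0}}{6} \cdot 8 = - 19 \frac{\sqrt{6}}{6} \cdot 8 = - \frac{19 \sqrt{6}}{6} \cdot 8 = - \frac{76 \sqrt{6}}{3}$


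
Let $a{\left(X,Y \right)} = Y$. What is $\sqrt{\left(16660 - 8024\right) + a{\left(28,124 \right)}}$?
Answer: $2 \sqrt{2190} \approx 93.595$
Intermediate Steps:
$\sqrt{\left(16660 - 8024\right) + a{\left(28,124 \right)}} = \sqrt{\left(16660 - 8024\right) + 124} = \sqrt{8636 + 124} = \sqrt{8760} = 2 \sqrt{2190}$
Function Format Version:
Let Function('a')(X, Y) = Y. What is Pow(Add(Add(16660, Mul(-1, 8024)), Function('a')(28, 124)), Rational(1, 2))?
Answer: Mul(2, Pow(2190, Rational(1, 2))) ≈ 93.595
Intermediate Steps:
Pow(Add(Add(16660, Mul(-1, 8024)), Function('a')(28, 124)), Rational(1, 2)) = Pow(Add(Add(16660, Mul(-1, 8024)), 124), Rational(1, 2)) = Pow(Add(Add(16660, -8024), 124), Rational(1, 2)) = Pow(Add(8636, 124), Rational(1, 2)) = Pow(8760, Rational(1, 2)) = Mul(2, Pow(2190, Rational(1, 2)))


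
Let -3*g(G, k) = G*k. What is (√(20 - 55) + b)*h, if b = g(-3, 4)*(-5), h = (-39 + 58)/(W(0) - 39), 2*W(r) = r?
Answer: 380/39 - 19*I*√35/39 ≈ 9.7436 - 2.8822*I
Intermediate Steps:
W(r) = r/2
g(G, k) = -G*k/3
h = -19/39 (h = (-39 + 58)/((½)*0 - 39) = 19/(0 - 39) = 19/(-39) = 19*(-1/39) = -19/39 ≈ -0.48718)
b = -20 (b = -⅓*(-3)*4*(-5) = 4*(-5) = -20)
(√(20 - 55) + b)*h = (√(20 - 55) - 20)*(-19/39) = (√(-35) - 20)*(-19/39) = (I*√35 - 20)*(-19/39) = (-20 + I*√35)*(-19/39) = 380/39 - 19*I*√35/39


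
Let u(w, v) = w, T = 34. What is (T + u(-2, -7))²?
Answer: 1024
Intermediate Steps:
(T + u(-2, -7))² = (34 - 2)² = 32² = 1024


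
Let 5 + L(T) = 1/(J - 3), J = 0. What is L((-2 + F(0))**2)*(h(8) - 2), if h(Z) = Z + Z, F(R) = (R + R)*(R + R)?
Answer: -224/3 ≈ -74.667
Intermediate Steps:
F(R) = 4*R**2 (F(R) = (2*R)*(2*R) = 4*R**2)
h(Z) = 2*Z
L(T) = -16/3 (L(T) = -5 + 1/(0 - 3) = -5 + 1/(-3) = -5 - 1/3 = -16/3)
L((-2 + F(0))**2)*(h(8) - 2) = -16*(2*8 - 2)/3 = -16*(16 - 2)/3 = -16/3*14 = -224/3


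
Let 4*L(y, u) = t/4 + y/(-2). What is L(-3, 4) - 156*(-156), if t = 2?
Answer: 48673/2 ≈ 24337.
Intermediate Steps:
L(y, u) = 1/8 - y/8 (L(y, u) = (2/4 + y/(-2))/4 = (2*(1/4) + y*(-1/2))/4 = (1/2 - y/2)/4 = 1/8 - y/8)
L(-3, 4) - 156*(-156) = (1/8 - 1/8*(-3)) - 156*(-156) = (1/8 + 3/8) + 24336 = 1/2 + 24336 = 48673/2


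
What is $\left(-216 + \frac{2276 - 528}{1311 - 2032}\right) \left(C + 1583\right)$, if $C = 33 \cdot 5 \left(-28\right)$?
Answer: $\frac{478278908}{721} \approx 6.6336 \cdot 10^{5}$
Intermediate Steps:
$C = -4620$ ($C = 165 \left(-28\right) = -4620$)
$\left(-216 + \frac{2276 - 528}{1311 - 2032}\right) \left(C + 1583\right) = \left(-216 + \frac{2276 - 528}{1311 - 2032}\right) \left(-4620 + 1583\right) = \left(-216 + \frac{1748}{-721}\right) \left(-3037\right) = \left(-216 + 1748 \left(- \frac{1}{721}\right)\right) \left(-3037\right) = \left(-216 - \frac{1748}{721}\right) \left(-3037\right) = \left(- \frac{157484}{721}\right) \left(-3037\right) = \frac{478278908}{721}$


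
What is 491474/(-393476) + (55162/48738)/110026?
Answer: -164717604022000/131874641859093 ≈ -1.2490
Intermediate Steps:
491474/(-393476) + (55162/48738)/110026 = 491474*(-1/393476) + (55162*(1/48738))*(1/110026) = -245737/196738 + (27581/24369)*(1/110026) = -245737/196738 + 27581/2681223594 = -164717604022000/131874641859093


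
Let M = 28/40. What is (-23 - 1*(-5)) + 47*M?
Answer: 149/10 ≈ 14.900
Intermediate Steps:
M = 7/10 (M = 28*(1/40) = 7/10 ≈ 0.70000)
(-23 - 1*(-5)) + 47*M = (-23 - 1*(-5)) + 47*(7/10) = (-23 + 5) + 329/10 = -18 + 329/10 = 149/10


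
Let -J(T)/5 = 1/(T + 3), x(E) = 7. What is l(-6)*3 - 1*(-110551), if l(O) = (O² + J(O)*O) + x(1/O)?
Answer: 110650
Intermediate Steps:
J(T) = -5/(3 + T) (J(T) = -5/(T + 3) = -5/(3 + T))
l(O) = 7 + O² - 5*O/(3 + O) (l(O) = (O² + (-5/(3 + O))*O) + 7 = (O² - 5*O/(3 + O)) + 7 = 7 + O² - 5*O/(3 + O))
l(-6)*3 - 1*(-110551) = ((-5*(-6) + (3 - 6)*(7 + (-6)²))/(3 - 6))*3 - 1*(-110551) = ((30 - 3*(7 + 36))/(-3))*3 + 110551 = -(30 - 3*43)/3*3 + 110551 = -(30 - 129)/3*3 + 110551 = -⅓*(-99)*3 + 110551 = 33*3 + 110551 = 99 + 110551 = 110650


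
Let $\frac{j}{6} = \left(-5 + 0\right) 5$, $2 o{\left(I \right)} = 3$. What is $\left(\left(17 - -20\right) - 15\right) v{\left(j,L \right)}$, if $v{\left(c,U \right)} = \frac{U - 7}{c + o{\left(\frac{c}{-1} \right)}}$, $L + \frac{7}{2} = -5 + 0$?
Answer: $\frac{62}{27} \approx 2.2963$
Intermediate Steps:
$o{\left(I \right)} = \frac{3}{2}$ ($o{\left(I \right)} = \frac{1}{2} \cdot 3 = \frac{3}{2}$)
$L = - \frac{17}{2}$ ($L = - \frac{7}{2} + \left(-5 + 0\right) = - \frac{7}{2} - 5 = - \frac{17}{2} \approx -8.5$)
$j = -150$ ($j = 6 \left(-5 + 0\right) 5 = 6 \left(\left(-5\right) 5\right) = 6 \left(-25\right) = -150$)
$v{\left(c,U \right)} = \frac{-7 + U}{\frac{3}{2} + c}$ ($v{\left(c,U \right)} = \frac{U - 7}{c + \frac{3}{2}} = \frac{-7 + U}{\frac{3}{2} + c}$)
$\left(\left(17 - -20\right) - 15\right) v{\left(j,L \right)} = \left(\left(17 - -20\right) - 15\right) \frac{2 \left(-7 - \frac{17}{2}\right)}{3 + 2 \left(-150\right)} = \left(\left(17 + 20\right) - 15\right) 2 \frac{1}{3 - 300} \left(- \frac{31}{2}\right) = \left(37 - 15\right) 2 \frac{1}{-297} \left(- \frac{31}{2}\right) = 22 \cdot 2 \left(- \frac{1}{297}\right) \left(- \frac{31}{2}\right) = 22 \cdot \frac{31}{297} = \frac{62}{27}$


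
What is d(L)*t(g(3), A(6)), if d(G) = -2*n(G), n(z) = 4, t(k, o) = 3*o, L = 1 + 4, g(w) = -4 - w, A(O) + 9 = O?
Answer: 72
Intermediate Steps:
A(O) = -9 + O
L = 5
d(G) = -8 (d(G) = -2*4 = -8)
d(L)*t(g(3), A(6)) = -24*(-9 + 6) = -24*(-3) = -8*(-9) = 72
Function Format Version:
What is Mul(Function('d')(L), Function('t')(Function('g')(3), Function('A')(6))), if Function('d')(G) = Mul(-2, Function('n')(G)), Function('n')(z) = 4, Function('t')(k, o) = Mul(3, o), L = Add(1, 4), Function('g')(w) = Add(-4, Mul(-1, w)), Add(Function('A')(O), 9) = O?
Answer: 72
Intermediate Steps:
Function('A')(O) = Add(-9, O)
L = 5
Function('d')(G) = -8 (Function('d')(G) = Mul(-2, 4) = -8)
Mul(Function('d')(L), Function('t')(Function('g')(3), Function('A')(6))) = Mul(-8, Mul(3, Add(-9, 6))) = Mul(-8, Mul(3, -3)) = Mul(-8, -9) = 72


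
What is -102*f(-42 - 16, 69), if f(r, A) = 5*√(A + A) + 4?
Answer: -408 - 510*√138 ≈ -6399.1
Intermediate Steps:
f(r, A) = 4 + 5*√2*√A (f(r, A) = 5*√(2*A) + 4 = 5*(√2*√A) + 4 = 5*√2*√A + 4 = 4 + 5*√2*√A)
-102*f(-42 - 16, 69) = -102*(4 + 5*√2*√69) = -102*(4 + 5*√138) = -408 - 510*√138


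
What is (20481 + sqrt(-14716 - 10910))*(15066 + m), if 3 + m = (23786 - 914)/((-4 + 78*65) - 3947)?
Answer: 115228625163/373 + 5626123*I*sqrt(25626)/373 ≈ 3.0892e+8 + 2.4146e+6*I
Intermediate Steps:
m = 6505/373 (m = -3 + (23786 - 914)/((-4 + 78*65) - 3947) = -3 + 22872/((-4 + 5070) - 3947) = -3 + 22872/(5066 - 3947) = -3 + 22872/1119 = -3 + 22872*(1/1119) = -3 + 7624/373 = 6505/373 ≈ 17.440)
(20481 + sqrt(-14716 - 10910))*(15066 + m) = (20481 + sqrt(-14716 - 10910))*(15066 + 6505/373) = (20481 + sqrt(-25626))*(5626123/373) = (20481 + I*sqrt(25626))*(5626123/373) = 115228625163/373 + 5626123*I*sqrt(25626)/373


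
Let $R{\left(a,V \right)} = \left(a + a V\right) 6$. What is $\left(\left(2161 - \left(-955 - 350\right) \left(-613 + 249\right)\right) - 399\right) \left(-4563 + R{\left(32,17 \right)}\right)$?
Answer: $523896606$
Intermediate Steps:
$R{\left(a,V \right)} = 6 a + 6 V a$ ($R{\left(a,V \right)} = \left(a + V a\right) 6 = 6 a + 6 V a$)
$\left(\left(2161 - \left(-955 - 350\right) \left(-613 + 249\right)\right) - 399\right) \left(-4563 + R{\left(32,17 \right)}\right) = \left(\left(2161 - \left(-955 - 350\right) \left(-613 + 249\right)\right) - 399\right) \left(-4563 + 6 \cdot 32 \left(1 + 17\right)\right) = \left(\left(2161 - \left(-1305\right) \left(-364\right)\right) - 399\right) \left(-4563 + 6 \cdot 32 \cdot 18\right) = \left(\left(2161 - 475020\right) - 399\right) \left(-4563 + 3456\right) = \left(\left(2161 - 475020\right) - 399\right) \left(-1107\right) = \left(-472859 - 399\right) \left(-1107\right) = \left(-473258\right) \left(-1107\right) = 523896606$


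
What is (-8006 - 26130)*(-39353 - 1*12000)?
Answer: 1752986008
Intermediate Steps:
(-8006 - 26130)*(-39353 - 1*12000) = -34136*(-39353 - 12000) = -34136*(-51353) = 1752986008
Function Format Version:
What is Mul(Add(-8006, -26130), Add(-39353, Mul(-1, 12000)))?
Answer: 1752986008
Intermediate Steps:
Mul(Add(-8006, -26130), Add(-39353, Mul(-1, 12000))) = Mul(-34136, Add(-39353, -12000)) = Mul(-34136, -51353) = 1752986008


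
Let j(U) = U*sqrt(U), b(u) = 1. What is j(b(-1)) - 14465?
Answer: -14464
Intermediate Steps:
j(U) = U**(3/2)
j(b(-1)) - 14465 = 1**(3/2) - 14465 = 1 - 14465 = -14464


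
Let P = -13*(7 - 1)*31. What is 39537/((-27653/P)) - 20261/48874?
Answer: 4671816897851/1351512722 ≈ 3456.7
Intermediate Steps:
P = -2418 (P = -13*6*31 = -78*31 = -2418)
39537/((-27653/P)) - 20261/48874 = 39537/((-27653/(-2418))) - 20261/48874 = 39537/((-27653*(-1/2418))) - 20261*1/48874 = 39537/(27653/2418) - 20261/48874 = 39537*(2418/27653) - 20261/48874 = 95600466/27653 - 20261/48874 = 4671816897851/1351512722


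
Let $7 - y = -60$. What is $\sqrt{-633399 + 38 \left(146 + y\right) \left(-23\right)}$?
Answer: $i \sqrt{819561} \approx 905.3 i$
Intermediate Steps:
$y = 67$ ($y = 7 - -60 = 7 + 60 = 67$)
$\sqrt{-633399 + 38 \left(146 + y\right) \left(-23\right)} = \sqrt{-633399 + 38 \left(146 + 67\right) \left(-23\right)} = \sqrt{-633399 + 38 \cdot 213 \left(-23\right)} = \sqrt{-633399 + 38 \left(-4899\right)} = \sqrt{-633399 - 186162} = \sqrt{-819561} = i \sqrt{819561}$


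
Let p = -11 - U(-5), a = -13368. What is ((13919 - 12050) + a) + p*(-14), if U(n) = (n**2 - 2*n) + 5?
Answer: -10785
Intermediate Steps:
U(n) = 5 + n**2 - 2*n
p = -51 (p = -11 - (5 + (-5)**2 - 2*(-5)) = -11 - (5 + 25 + 10) = -11 - 1*40 = -11 - 40 = -51)
((13919 - 12050) + a) + p*(-14) = ((13919 - 12050) - 13368) - 51*(-14) = (1869 - 13368) + 714 = -11499 + 714 = -10785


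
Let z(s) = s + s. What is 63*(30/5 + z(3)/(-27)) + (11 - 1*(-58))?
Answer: 433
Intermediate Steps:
z(s) = 2*s
63*(30/5 + z(3)/(-27)) + (11 - 1*(-58)) = 63*(30/5 + (2*3)/(-27)) + (11 - 1*(-58)) = 63*(30*(1/5) + 6*(-1/27)) + (11 + 58) = 63*(6 - 2/9) + 69 = 63*(52/9) + 69 = 364 + 69 = 433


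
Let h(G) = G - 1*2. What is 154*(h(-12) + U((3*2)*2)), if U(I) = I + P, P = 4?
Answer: 308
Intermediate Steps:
h(G) = -2 + G (h(G) = G - 2 = -2 + G)
U(I) = 4 + I (U(I) = I + 4 = 4 + I)
154*(h(-12) + U((3*2)*2)) = 154*((-2 - 12) + (4 + (3*2)*2)) = 154*(-14 + (4 + 6*2)) = 154*(-14 + (4 + 12)) = 154*(-14 + 16) = 154*2 = 308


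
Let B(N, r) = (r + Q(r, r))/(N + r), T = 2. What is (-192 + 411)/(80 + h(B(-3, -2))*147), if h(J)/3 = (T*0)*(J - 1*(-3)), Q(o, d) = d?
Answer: 219/80 ≈ 2.7375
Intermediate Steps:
B(N, r) = 2*r/(N + r) (B(N, r) = (r + r)/(N + r) = (2*r)/(N + r) = 2*r/(N + r))
h(J) = 0 (h(J) = 3*((2*0)*(J - 1*(-3))) = 3*(0*(J + 3)) = 3*(0*(3 + J)) = 3*0 = 0)
(-192 + 411)/(80 + h(B(-3, -2))*147) = (-192 + 411)/(80 + 0*147) = 219/(80 + 0) = 219/80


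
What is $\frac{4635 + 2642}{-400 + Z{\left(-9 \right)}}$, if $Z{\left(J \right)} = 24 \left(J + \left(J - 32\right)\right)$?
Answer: $- \frac{7277}{1600} \approx -4.5481$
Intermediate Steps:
$Z{\left(J \right)} = -768 + 48 J$ ($Z{\left(J \right)} = 24 \left(J + \left(J - 32\right)\right) = 24 \left(J + \left(-32 + J\right)\right) = 24 \left(-32 + 2 J\right) = -768 + 48 J$)
$\frac{4635 + 2642}{-400 + Z{\left(-9 \right)}} = \frac{4635 + 2642}{-400 + \left(-768 + 48 \left(-9\right)\right)} = \frac{7277}{-400 - 1200} = \frac{7277}{-1600} = 7277 \left(- \frac{1}{1600}\right) = - \frac{7277}{1600}$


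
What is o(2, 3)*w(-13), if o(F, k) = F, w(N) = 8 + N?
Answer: -10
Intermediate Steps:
o(2, 3)*w(-13) = 2*(8 - 13) = 2*(-5) = -10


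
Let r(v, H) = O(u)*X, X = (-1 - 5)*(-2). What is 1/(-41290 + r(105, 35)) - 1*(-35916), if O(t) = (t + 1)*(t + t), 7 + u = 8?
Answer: 1481247671/41242 ≈ 35916.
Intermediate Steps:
u = 1 (u = -7 + 8 = 1)
O(t) = 2*t*(1 + t) (O(t) = (1 + t)*(2*t) = 2*t*(1 + t))
X = 12 (X = -6*(-2) = 12)
r(v, H) = 48 (r(v, H) = (2*1*(1 + 1))*12 = (2*1*2)*12 = 4*12 = 48)
1/(-41290 + r(105, 35)) - 1*(-35916) = 1/(-41290 + 48) - 1*(-35916) = 1/(-41242) + 35916 = -1/41242 + 35916 = 1481247671/41242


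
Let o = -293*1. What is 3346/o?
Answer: -3346/293 ≈ -11.420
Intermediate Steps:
o = -293
3346/o = 3346/(-293) = 3346*(-1/293) = -3346/293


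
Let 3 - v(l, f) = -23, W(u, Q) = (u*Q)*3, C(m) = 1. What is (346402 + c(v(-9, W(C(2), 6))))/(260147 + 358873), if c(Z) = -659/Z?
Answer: 3001931/5364840 ≈ 0.55956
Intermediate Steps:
W(u, Q) = 3*Q*u (W(u, Q) = (Q*u)*3 = 3*Q*u)
v(l, f) = 26 (v(l, f) = 3 - 1*(-23) = 3 + 23 = 26)
(346402 + c(v(-9, W(C(2), 6))))/(260147 + 358873) = (346402 - 659/26)/(260147 + 358873) = (346402 - 659*1/26)/619020 = (346402 - 659/26)*(1/619020) = (9005793/26)*(1/619020) = 3001931/5364840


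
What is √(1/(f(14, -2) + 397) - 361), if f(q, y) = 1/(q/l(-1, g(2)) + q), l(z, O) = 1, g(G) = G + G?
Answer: I*√44614844453/11117 ≈ 19.0*I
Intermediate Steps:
g(G) = 2*G
f(q, y) = 1/(2*q) (f(q, y) = 1/(q/1 + q) = 1/(q*1 + q) = 1/(q + q) = 1/(2*q))
√(1/(f(14, -2) + 397) - 361) = √(1/((½)/14 + 397) - 361) = √(1/((½)*(1/14) + 397) - 361) = √(1/(1/28 + 397) - 361) = √(1/(11117/28) - 361) = √(28/11117 - 361) = √(-4013209/11117) = I*√44614844453/11117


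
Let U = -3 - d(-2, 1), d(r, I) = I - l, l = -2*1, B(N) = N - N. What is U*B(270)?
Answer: 0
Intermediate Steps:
B(N) = 0
l = -2
d(r, I) = 2 + I (d(r, I) = I - 1*(-2) = I + 2 = 2 + I)
U = -6 (U = -3 - (2 + 1) = -3 - 1*3 = -3 - 3 = -6)
U*B(270) = -6*0 = 0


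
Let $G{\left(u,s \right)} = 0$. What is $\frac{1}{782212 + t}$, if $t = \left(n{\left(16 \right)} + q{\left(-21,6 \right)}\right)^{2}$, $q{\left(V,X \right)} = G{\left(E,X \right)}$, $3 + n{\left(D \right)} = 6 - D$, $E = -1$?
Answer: $\frac{1}{782381} \approx 1.2781 \cdot 10^{-6}$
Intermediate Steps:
$n{\left(D \right)} = 3 - D$ ($n{\left(D \right)} = -3 - \left(-6 + D\right) = 3 - D$)
$q{\left(V,X \right)} = 0$
$t = 169$ ($t = \left(\left(3 - 16\right) + 0\right)^{2} = \left(-13 + 0\right)^{2} = \left(-13\right)^{2} = 169$)
$\frac{1}{782212 + t} = \frac{1}{782212 + 169} = \frac{1}{782381}$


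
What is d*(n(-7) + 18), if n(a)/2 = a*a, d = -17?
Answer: -1972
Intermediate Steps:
n(a) = 2*a² (n(a) = 2*(a*a) = 2*a²)
d*(n(-7) + 18) = -17*(2*(-7)² + 18) = -17*(2*49 + 18) = -17*(98 + 18) = -17*116 = -1972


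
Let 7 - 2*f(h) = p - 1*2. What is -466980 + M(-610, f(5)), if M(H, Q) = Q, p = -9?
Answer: -466971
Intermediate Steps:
f(h) = 9 (f(h) = 7/2 - (-9 - 1*2)/2 = 7/2 - (-9 - 2)/2 = 7/2 - ½*(-11) = 7/2 + 11/2 = 9)
-466980 + M(-610, f(5)) = -466980 + 9 = -466971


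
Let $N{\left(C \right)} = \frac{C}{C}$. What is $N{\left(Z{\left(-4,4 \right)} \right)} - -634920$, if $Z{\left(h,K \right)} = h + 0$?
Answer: $634921$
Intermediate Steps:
$Z{\left(h,K \right)} = h$
$N{\left(C \right)} = 1$
$N{\left(Z{\left(-4,4 \right)} \right)} - -634920 = 1 - -634920 = 1 + 634920 = 634921$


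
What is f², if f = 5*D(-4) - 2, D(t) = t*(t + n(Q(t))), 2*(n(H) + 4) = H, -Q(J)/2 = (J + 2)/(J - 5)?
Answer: 2137444/81 ≈ 26388.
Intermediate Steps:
Q(J) = -2*(2 + J)/(-5 + J) (Q(J) = -2*(J + 2)/(J - 5) = -2*(2 + J)/(-5 + J))
n(H) = -4 + H/2
D(t) = t*(-4 + t + (-2 - t)/(-5 + t)) (D(t) = t*(t + (-4 + (2*(-2 - t)/(-5 + t))/2)) = t*(t + (-4 + (-2 - t)/(-5 + t))) = t*(-4 + t + (-2 - t)/(-5 + t)))
f = 1462/9 (f = 5*(-4*(18 + (-4)² - 10*(-4))/(-5 - 4)) - 2 = 5*(-4*(18 + 16 + 40)/(-9)) - 2 = 5*(-4*(-⅑)*74) - 2 = 5*(296/9) - 2 = 1480/9 - 2 = 1462/9 ≈ 162.44)
f² = (1462/9)² = 2137444/81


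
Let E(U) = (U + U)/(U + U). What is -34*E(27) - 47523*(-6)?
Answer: 285104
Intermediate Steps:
E(U) = 1 (E(U) = (2*U)/((2*U)) = (2*U)*(1/(2*U)) = 1)
-34*E(27) - 47523*(-6) = -34*1 - 47523*(-6) = -34 - 1*(-285138) = -34 + 285138 = 285104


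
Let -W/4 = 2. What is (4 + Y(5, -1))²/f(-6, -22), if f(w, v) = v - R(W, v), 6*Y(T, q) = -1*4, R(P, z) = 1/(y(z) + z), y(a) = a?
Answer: -4400/8703 ≈ -0.50557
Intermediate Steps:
W = -8 (W = -4*2 = -8)
R(P, z) = 1/(2*z) (R(P, z) = 1/(z + z) = 1/(2*z))
Y(T, q) = -⅔ (Y(T, q) = (-1*4)/6 = (⅙)*(-4) = -⅔)
f(w, v) = v - 1/(2*v)
(4 + Y(5, -1))²/f(-6, -22) = (4 - ⅔)²/(-22 - ½/(-22)) = (10/3)²/(-22 - ½*(-1/22)) = 100/(9*(-22 + 1/44)) = 100/(9*(-967/44)) = (100/9)*(-44/967) = -4400/8703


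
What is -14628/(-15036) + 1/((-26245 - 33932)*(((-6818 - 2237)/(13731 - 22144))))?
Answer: 664225892476/682763126955 ≈ 0.97285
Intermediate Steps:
-14628/(-15036) + 1/((-26245 - 33932)*(((-6818 - 2237)/(13731 - 22144)))) = -14628*(-1/15036) + 1/((-60177)*((-9055/(-8413)))) = 1219/1253 - 1/(60177*((-9055*(-1/8413)))) = 1219/1253 - 1/(60177*9055/8413) = 1219/1253 - 1/60177*8413/9055 = 1219/1253 - 8413/544902735 = 664225892476/682763126955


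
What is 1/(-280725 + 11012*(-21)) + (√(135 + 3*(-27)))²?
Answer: 27646757/511977 ≈ 54.000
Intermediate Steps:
1/(-280725 + 11012*(-21)) + (√(135 + 3*(-27)))² = 1/(-280725 - 231252) + (√(135 - 81))² = 1/(-511977) + (√54)² = -1/511977 + (3*√6)² = -1/511977 + 54 = 27646757/511977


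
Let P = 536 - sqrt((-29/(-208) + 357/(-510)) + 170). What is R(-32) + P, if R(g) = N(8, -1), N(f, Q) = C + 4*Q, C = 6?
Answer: 538 - sqrt(11454105)/260 ≈ 524.98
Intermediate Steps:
N(f, Q) = 6 + 4*Q
R(g) = 2 (R(g) = 6 + 4*(-1) = 6 - 4 = 2)
P = 536 - sqrt(11454105)/260 (P = 536 - sqrt((-29*(-1/208) + 357*(-1/510)) + 170) = 536 - sqrt((29/208 - 7/10) + 170) = 536 - sqrt(-583/1040 + 170) = 536 - sqrt(176217/1040) = 536 - sqrt(11454105)/260 ≈ 522.98)
R(-32) + P = 2 + (536 - sqrt(11454105)/260) = 538 - sqrt(11454105)/260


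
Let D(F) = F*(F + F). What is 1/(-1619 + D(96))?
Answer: 1/16813 ≈ 5.9478e-5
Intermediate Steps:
D(F) = 2*F² (D(F) = F*(2*F) = 2*F²)
1/(-1619 + D(96)) = 1/(-1619 + 2*96²) = 1/(-1619 + 2*9216) = 1/(-1619 + 18432) = 1/16813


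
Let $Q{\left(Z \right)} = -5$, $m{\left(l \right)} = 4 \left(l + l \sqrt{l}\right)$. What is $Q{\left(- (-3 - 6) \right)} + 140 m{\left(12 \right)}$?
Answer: $6715 + 13440 \sqrt{3} \approx 29994.0$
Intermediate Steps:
$m{\left(l \right)} = 4 l + 4 l^{\frac{3}{2}}$ ($m{\left(l \right)} = 4 \left(l + l^{\frac{3}{2}}\right) = 4 l + 4 l^{\frac{3}{2}}$)
$Q{\left(- (-3 - 6) \right)} + 140 m{\left(12 \right)} = -5 + 140 \left(4 \cdot 12 + 4 \cdot 12^{\frac{3}{2}}\right) = -5 + 140 \left(48 + 4 \cdot 24 \sqrt{3}\right) = -5 + 140 \left(48 + 96 \sqrt{3}\right) = -5 + \left(6720 + 13440 \sqrt{3}\right) = 6715 + 13440 \sqrt{3}$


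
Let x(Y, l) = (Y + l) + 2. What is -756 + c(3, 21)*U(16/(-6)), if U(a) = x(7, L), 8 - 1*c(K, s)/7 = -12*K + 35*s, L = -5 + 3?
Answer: -34615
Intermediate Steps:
L = -2
c(K, s) = 56 - 245*s + 84*K (c(K, s) = 56 - 7*(-12*K + 35*s) = 56 + (-245*s + 84*K) = 56 - 245*s + 84*K)
x(Y, l) = 2 + Y + l
U(a) = 7 (U(a) = 2 + 7 - 2 = 7)
-756 + c(3, 21)*U(16/(-6)) = -756 + (56 - 245*21 + 84*3)*7 = -756 + (56 - 5145 + 252)*7 = -756 - 4837*7 = -756 - 33859 = -34615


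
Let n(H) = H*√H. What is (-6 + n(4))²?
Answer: 4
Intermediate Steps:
n(H) = H^(3/2)
(-6 + n(4))² = (-6 + 4^(3/2))² = (-6 + 8)² = 2² = 4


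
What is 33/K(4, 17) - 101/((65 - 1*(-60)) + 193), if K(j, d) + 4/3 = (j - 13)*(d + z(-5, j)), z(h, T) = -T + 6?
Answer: -7609/14946 ≈ -0.50910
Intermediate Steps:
z(h, T) = 6 - T
K(j, d) = -4/3 + (-13 + j)*(6 + d - j) (K(j, d) = -4/3 + (j - 13)*(d + (6 - j)) = -4/3 + (-13 + j)*(6 + d - j))
33/K(4, 17) - 101/((65 - 1*(-60)) + 193) = 33/(-238/3 - 1*4**2 - 13*17 + 19*4 + 17*4) - 101/((65 - 1*(-60)) + 193) = 33/(-238/3 - 1*16 - 221 + 76 + 68) - 101/((65 + 60) + 193) = 33/(-238/3 - 16 - 221 + 76 + 68) - 101/(125 + 193) = 33/(-517/3) - 101/318 = 33*(-3/517) - 101*1/318 = -9/47 - 101/318 = -7609/14946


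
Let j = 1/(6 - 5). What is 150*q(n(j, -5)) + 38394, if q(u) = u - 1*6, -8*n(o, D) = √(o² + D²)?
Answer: 37494 - 75*√26/4 ≈ 37398.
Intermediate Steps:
j = 1 (j = 1/1 = 1)
n(o, D) = -√(D² + o²)/8 (n(o, D) = -√(o² + D²)/8 = -√(D² + o²)/8)
q(u) = -6 + u (q(u) = u - 6 = -6 + u)
150*q(n(j, -5)) + 38394 = 150*(-6 - √((-5)² + 1²)/8) + 38394 = 150*(-6 - √(25 + 1)/8) + 38394 = 150*(-6 - √26/8) + 38394 = (-900 - 75*√26/4) + 38394 = 37494 - 75*√26/4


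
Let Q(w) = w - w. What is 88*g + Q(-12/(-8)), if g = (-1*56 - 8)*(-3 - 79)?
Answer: 461824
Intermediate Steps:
Q(w) = 0
g = 5248 (g = (-56 - 8)*(-82) = -64*(-82) = 5248)
88*g + Q(-12/(-8)) = 88*5248 + 0 = 461824 + 0 = 461824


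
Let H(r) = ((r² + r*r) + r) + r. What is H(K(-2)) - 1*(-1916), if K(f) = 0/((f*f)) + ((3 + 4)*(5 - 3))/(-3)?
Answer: 17552/9 ≈ 1950.2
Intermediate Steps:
K(f) = -14/3 (K(f) = 0/(f²) + (7*2)*(-⅓) = 0/f² + 14*(-⅓) = 0 - 14/3 = -14/3)
H(r) = 2*r + 2*r² (H(r) = ((r² + r²) + r) + r = (2*r² + r) + r = (r + 2*r²) + r = 2*r + 2*r²)
H(K(-2)) - 1*(-1916) = 2*(-14/3)*(1 - 14/3) - 1*(-1916) = 2*(-14/3)*(-11/3) + 1916 = 308/9 + 1916 = 17552/9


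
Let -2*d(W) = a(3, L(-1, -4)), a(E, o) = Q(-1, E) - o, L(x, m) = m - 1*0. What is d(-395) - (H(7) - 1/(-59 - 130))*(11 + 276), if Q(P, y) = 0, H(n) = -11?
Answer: 85144/27 ≈ 3153.5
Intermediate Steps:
L(x, m) = m (L(x, m) = m + 0 = m)
a(E, o) = -o (a(E, o) = 0 - o = -o)
d(W) = -2 (d(W) = -(-1)*(-4)/2 = -1/2*4 = -2)
d(-395) - (H(7) - 1/(-59 - 130))*(11 + 276) = -2 - (-11 - 1/(-59 - 130))*(11 + 276) = -2 - (-11 - 1/(-189))*287 = -2 - (-11 - 1*(-1/189))*287 = -2 - (-11 + 1/189)*287 = -2 - (-2078)*287/189 = -2 - 1*(-85198/27) = -2 + 85198/27 = 85144/27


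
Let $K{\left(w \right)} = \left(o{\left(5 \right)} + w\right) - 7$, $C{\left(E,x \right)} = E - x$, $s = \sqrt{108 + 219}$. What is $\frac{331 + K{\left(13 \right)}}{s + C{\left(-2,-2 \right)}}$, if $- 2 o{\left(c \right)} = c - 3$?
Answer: $\frac{112 \sqrt{327}}{109} \approx 18.581$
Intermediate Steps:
$s = \sqrt{327} \approx 18.083$
$o{\left(c \right)} = \frac{3}{2} - \frac{c}{2}$ ($o{\left(c \right)} = - \frac{c - 3}{2} = - \frac{-3 + c}{2} = \frac{3}{2} - \frac{c}{2}$)
$K{\left(w \right)} = -8 + w$ ($K{\left(w \right)} = \left(\left(\frac{3}{2} - \frac{5}{2}\right) + w\right) - 7 = \left(-1 + w\right) - 7 = -8 + w$)
$\frac{331 + K{\left(13 \right)}}{s + C{\left(-2,-2 \right)}} = \frac{331 + \left(-8 + 13\right)}{\sqrt{327} - 0} = \frac{331 + 5}{\sqrt{327} + \left(-2 + 2\right)} = \frac{336}{\sqrt{327} + 0} = \frac{336}{\sqrt{327}} = 336 \frac{\sqrt{327}}{327} = \frac{112 \sqrt{327}}{109}$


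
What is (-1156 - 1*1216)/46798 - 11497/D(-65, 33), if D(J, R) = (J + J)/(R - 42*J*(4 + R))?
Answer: 27182416235849/3041870 ≈ 8.9361e+6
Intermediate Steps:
D(J, R) = 2*J/(R - 42*J*(4 + R)) (D(J, R) = (2*J)/(R - 42*J*(4 + R)) = 2*J/(R - 42*J*(4 + R)))
(-1156 - 1*1216)/46798 - 11497/D(-65, 33) = (-1156 - 1*1216)/46798 - 11497/((-2*(-65)/(-1*33 + 168*(-65) + 42*(-65)*33))) = (-1156 - 1216)*(1/46798) - 11497/((-2*(-65)/(-33 - 10920 - 90090))) = -2372*1/46798 - 11497/((-2*(-65)/(-101043))) = -1186/23399 - 11497/((-2*(-65)*(-1/101043))) = -1186/23399 - 11497/(-130/101043) = -1186/23399 - 11497*(-101043/130) = -1186/23399 + 1161691371/130 = 27182416235849/3041870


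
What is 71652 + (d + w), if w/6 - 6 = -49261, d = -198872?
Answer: -422750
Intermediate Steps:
w = -295530 (w = 36 + 6*(-49261) = 36 - 295566 = -295530)
71652 + (d + w) = 71652 + (-198872 - 295530) = 71652 - 494402 = -422750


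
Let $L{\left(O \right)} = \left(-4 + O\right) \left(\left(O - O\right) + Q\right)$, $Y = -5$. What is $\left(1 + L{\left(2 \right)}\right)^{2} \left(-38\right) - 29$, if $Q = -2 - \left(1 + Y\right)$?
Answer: $-371$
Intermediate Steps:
$Q = 2$ ($Q = -2 - \left(1 - 5\right) = -2 - -4 = -2 + 4 = 2$)
$L{\left(O \right)} = -8 + 2 O$ ($L{\left(O \right)} = \left(-4 + O\right) \left(\left(O - O\right) + 2\right) = \left(-4 + O\right) \left(0 + 2\right) = \left(-4 + O\right) 2 = -8 + 2 O$)
$\left(1 + L{\left(2 \right)}\right)^{2} \left(-38\right) - 29 = \left(1 + \left(-8 + 2 \cdot 2\right)\right)^{2} \left(-38\right) - 29 = \left(1 + \left(-8 + 4\right)\right)^{2} \left(-38\right) - 29 = \left(1 - 4\right)^{2} \left(-38\right) - 29 = \left(-3\right)^{2} \left(-38\right) - 29 = 9 \left(-38\right) - 29 = -342 - 29 = -371$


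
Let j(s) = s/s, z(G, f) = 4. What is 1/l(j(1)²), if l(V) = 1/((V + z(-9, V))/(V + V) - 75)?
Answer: -145/2 ≈ -72.500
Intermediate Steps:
j(s) = 1
l(V) = 1/(-75 + (4 + V)/(2*V)) (l(V) = 1/((V + 4)/(V + V) - 75) = 1/((4 + V)/((2*V)) - 75) = 1/((4 + V)*(1/(2*V)) - 75) = 1/((4 + V)/(2*V) - 75) = 1/(-75 + (4 + V)/(2*V)))
1/l(j(1)²) = 1/(-2*1²/(-4 + 149*1²)) = 1/(-2*1/(-4 + 149*1)) = 1/(-2*1/(-4 + 149)) = 1/(-2*1/145) = 1/(-2*1*1/145) = 1/(-2/145) = -145/2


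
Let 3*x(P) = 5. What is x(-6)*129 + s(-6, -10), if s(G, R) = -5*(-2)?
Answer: 225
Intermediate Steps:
x(P) = 5/3 (x(P) = (⅓)*5 = 5/3)
s(G, R) = 10
x(-6)*129 + s(-6, -10) = (5/3)*129 + 10 = 215 + 10 = 225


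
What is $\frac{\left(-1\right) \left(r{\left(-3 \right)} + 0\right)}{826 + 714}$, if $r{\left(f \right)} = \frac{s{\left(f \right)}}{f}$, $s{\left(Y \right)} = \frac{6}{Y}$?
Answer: $- \frac{1}{2310} \approx -0.0004329$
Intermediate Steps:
$r{\left(f \right)} = \frac{6}{f^{2}}$ ($r{\left(f \right)} = \frac{6 \frac{1}{f}}{f} = \frac{6}{f^{2}}$)
$\frac{\left(-1\right) \left(r{\left(-3 \right)} + 0\right)}{826 + 714} = \frac{\left(-1\right) \left(\frac{6}{9} + 0\right)}{826 + 714} = \frac{\left(-1\right) \left(6 \cdot \frac{1}{9} + 0\right)}{1540} = \frac{\left(-1\right) \left(\frac{2}{3} + 0\right)}{1540} = \frac{\left(-1\right) \frac{2}{3}}{1540} = \frac{1}{1540} \left(- \frac{2}{3}\right) = - \frac{1}{2310}$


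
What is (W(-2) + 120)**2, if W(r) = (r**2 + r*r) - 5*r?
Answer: 19044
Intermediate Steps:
W(r) = -5*r + 2*r**2 (W(r) = (r**2 + r**2) - 5*r = 2*r**2 - 5*r = -5*r + 2*r**2)
(W(-2) + 120)**2 = (-2*(-5 + 2*(-2)) + 120)**2 = (-2*(-5 - 4) + 120)**2 = (-2*(-9) + 120)**2 = (18 + 120)**2 = 138**2 = 19044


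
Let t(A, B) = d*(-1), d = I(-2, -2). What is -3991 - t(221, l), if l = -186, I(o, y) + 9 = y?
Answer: -4002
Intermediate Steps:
I(o, y) = -9 + y
d = -11 (d = -9 - 2 = -11)
t(A, B) = 11 (t(A, B) = -11*(-1) = 11)
-3991 - t(221, l) = -3991 - 1*11 = -3991 - 11 = -4002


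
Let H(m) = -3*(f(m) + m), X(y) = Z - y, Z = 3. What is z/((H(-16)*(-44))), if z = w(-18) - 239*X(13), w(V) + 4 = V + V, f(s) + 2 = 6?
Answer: -1175/792 ≈ -1.4836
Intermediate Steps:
f(s) = 4 (f(s) = -2 + 6 = 4)
X(y) = 3 - y
H(m) = -12 - 3*m (H(m) = -3*(4 + m) = -12 - 3*m)
w(V) = -4 + 2*V (w(V) = -4 + (V + V) = -4 + 2*V)
z = 2350 (z = (-4 + 2*(-18)) - 239*(3 - 1*13) = (-4 - 36) - 239*(3 - 13) = -40 - 239*(-10) = -40 + 2390 = 2350)
z/((H(-16)*(-44))) = 2350/(((-12 - 3*(-16))*(-44))) = 2350/(((-12 + 48)*(-44))) = 2350/((36*(-44))) = 2350/(-1584) = 2350*(-1/1584) = -1175/792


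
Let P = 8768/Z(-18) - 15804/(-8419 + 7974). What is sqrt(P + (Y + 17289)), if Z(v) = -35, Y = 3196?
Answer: sqrt(196684373865)/3115 ≈ 142.37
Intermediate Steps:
P = -669724/3115 (P = 8768/(-35) - 15804/(-8419 + 7974) = 8768*(-1/35) - 15804/(-445) = -8768/35 - 15804*(-1/445) = -8768/35 + 15804/445 = -669724/3115 ≈ -215.00)
sqrt(P + (Y + 17289)) = sqrt(-669724/3115 + (3196 + 17289)) = sqrt(-669724/3115 + 20485) = sqrt(63141051/3115) = sqrt(196684373865)/3115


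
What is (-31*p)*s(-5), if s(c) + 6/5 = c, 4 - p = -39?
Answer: 41323/5 ≈ 8264.6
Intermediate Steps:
p = 43 (p = 4 - 1*(-39) = 4 + 39 = 43)
s(c) = -6/5 + c
(-31*p)*s(-5) = (-31*43)*(-6/5 - 5) = -1333*(-31/5) = 41323/5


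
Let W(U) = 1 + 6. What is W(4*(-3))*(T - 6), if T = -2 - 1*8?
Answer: -112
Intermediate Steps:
W(U) = 7
T = -10 (T = -2 - 8 = -10)
W(4*(-3))*(T - 6) = 7*(-10 - 6) = 7*(-16) = -112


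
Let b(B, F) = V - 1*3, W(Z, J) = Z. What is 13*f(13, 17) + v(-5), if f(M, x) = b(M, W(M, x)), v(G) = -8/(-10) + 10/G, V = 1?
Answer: -136/5 ≈ -27.200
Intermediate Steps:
v(G) = 4/5 + 10/G (v(G) = -8*(-1/10) + 10/G = 4/5 + 10/G)
b(B, F) = -2 (b(B, F) = 1 - 1*3 = 1 - 3 = -2)
f(M, x) = -2
13*f(13, 17) + v(-5) = 13*(-2) + (4/5 + 10/(-5)) = -26 + (4/5 + 10*(-1/5)) = -26 + (4/5 - 2) = -26 - 6/5 = -136/5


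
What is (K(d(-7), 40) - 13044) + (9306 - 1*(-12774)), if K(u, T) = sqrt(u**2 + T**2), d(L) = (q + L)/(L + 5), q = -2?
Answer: 9036 + sqrt(6481)/2 ≈ 9076.3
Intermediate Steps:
d(L) = (-2 + L)/(5 + L) (d(L) = (-2 + L)/(L + 5) = (-2 + L)/(5 + L))
K(u, T) = sqrt(T**2 + u**2)
(K(d(-7), 40) - 13044) + (9306 - 1*(-12774)) = (sqrt(40**2 + ((-2 - 7)/(5 - 7))**2) - 13044) + (9306 - 1*(-12774)) = (sqrt(1600 + (-9/(-2))**2) - 13044) + (9306 + 12774) = (sqrt(1600 + (-1/2*(-9))**2) - 13044) + 22080 = (sqrt(1600 + (9/2)**2) - 13044) + 22080 = (sqrt(1600 + 81/4) - 13044) + 22080 = (sqrt(6481/4) - 13044) + 22080 = (sqrt(6481)/2 - 13044) + 22080 = (-13044 + sqrt(6481)/2) + 22080 = 9036 + sqrt(6481)/2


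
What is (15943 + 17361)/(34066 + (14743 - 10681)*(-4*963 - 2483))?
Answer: -4163/3212338 ≈ -0.0012959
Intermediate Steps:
(15943 + 17361)/(34066 + (14743 - 10681)*(-4*963 - 2483)) = 33304/(34066 + 4062*(-3852 - 2483)) = 33304/(34066 + 4062*(-6335)) = 33304/(34066 - 25732770) = 33304/(-25698704) = 33304*(-1/25698704) = -4163/3212338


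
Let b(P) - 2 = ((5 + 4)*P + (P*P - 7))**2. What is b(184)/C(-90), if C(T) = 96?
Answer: 1260605027/96 ≈ 1.3131e+7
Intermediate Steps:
b(P) = 2 + (-7 + P**2 + 9*P)**2 (b(P) = 2 + ((5 + 4)*P + (P*P - 7))**2 = 2 + (9*P + (P**2 - 7))**2 = 2 + (9*P + (-7 + P**2))**2 = 2 + (-7 + P**2 + 9*P)**2)
b(184)/C(-90) = (2 + (-7 + 184**2 + 9*184)**2)/96 = (2 + (-7 + 33856 + 1656)**2)*(1/96) = (2 + 35505**2)*(1/96) = (2 + 1260605025)*(1/96) = 1260605027*(1/96) = 1260605027/96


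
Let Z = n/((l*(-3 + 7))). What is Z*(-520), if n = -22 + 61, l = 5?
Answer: -1014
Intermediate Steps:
n = 39
Z = 39/20 (Z = 39/((5*(-3 + 7))) = 39/((5*4)) = 39/20 ≈ 1.9500)
Z*(-520) = (39/20)*(-520) = -1014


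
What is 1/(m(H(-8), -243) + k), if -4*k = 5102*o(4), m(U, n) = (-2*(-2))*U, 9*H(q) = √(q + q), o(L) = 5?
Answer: -2066310/13177893049 - 576*I/13177893049 ≈ -0.0001568 - 4.371e-8*I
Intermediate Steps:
H(q) = √2*√q/9 (H(q) = √(q + q)/9 = √(2*q)/9 = (√2*√q)/9 = √2*√q/9)
m(U, n) = 4*U
k = -12755/2 (k = -2551*5/2 = -¼*25510 = -12755/2 ≈ -6377.5)
1/(m(H(-8), -243) + k) = 1/(4*(√2*√(-8)/9) - 12755/2) = 1/(4*(√2*(2*I*√2)/9) - 12755/2) = 1/(4*(4*I/9) - 12755/2) = 1/(16*I/9 - 12755/2) = 1/(-12755/2 + 16*I/9) = 324*(-12755/2 - 16*I/9)/13177893049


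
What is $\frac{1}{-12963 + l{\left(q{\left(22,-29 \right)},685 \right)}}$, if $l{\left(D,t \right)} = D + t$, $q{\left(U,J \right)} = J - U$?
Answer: $- \frac{1}{12329} \approx -8.111 \cdot 10^{-5}$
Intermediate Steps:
$\frac{1}{-12963 + l{\left(q{\left(22,-29 \right)},685 \right)}} = \frac{1}{-12963 + \left(\left(-29 - 22\right) + 685\right)} = \frac{1}{-12963 + \left(-51 + 685\right)} = \frac{1}{-12963 + 634} = \frac{1}{-12329} = - \frac{1}{12329}$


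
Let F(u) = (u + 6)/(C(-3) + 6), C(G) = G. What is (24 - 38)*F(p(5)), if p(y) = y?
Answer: -154/3 ≈ -51.333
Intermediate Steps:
F(u) = 2 + u/3 (F(u) = (u + 6)/(-3 + 6) = (6 + u)/3 = (6 + u)*(⅓) = 2 + u/3)
(24 - 38)*F(p(5)) = (24 - 38)*(2 + (⅓)*5) = -14*(2 + 5/3) = -14*11/3 = -154/3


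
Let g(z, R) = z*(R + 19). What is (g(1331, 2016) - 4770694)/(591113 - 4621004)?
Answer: 2062109/4029891 ≈ 0.51170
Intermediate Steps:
g(z, R) = z*(19 + R)
(g(1331, 2016) - 4770694)/(591113 - 4621004) = (1331*(19 + 2016) - 4770694)/(591113 - 4621004) = (1331*2035 - 4770694)/(-4029891) = (2708585 - 4770694)*(-1/4029891) = -2062109*(-1/4029891) = 2062109/4029891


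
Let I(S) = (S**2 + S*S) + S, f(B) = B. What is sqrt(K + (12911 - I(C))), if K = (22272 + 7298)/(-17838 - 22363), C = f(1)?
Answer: 3*sqrt(2317743710282)/40201 ≈ 113.61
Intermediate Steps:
C = 1
I(S) = S + 2*S**2 (I(S) = (S**2 + S**2) + S = 2*S**2 + S = S + 2*S**2)
K = -29570/40201 (K = 29570/(-40201) = 29570*(-1/40201) = -29570/40201 ≈ -0.73555)
sqrt(K + (12911 - I(C))) = sqrt(-29570/40201 + (12911 - (1 + 2*1))) = sqrt(-29570/40201 + (12911 - (1 + 2))) = sqrt(-29570/40201 + (12911 - 3)) = sqrt(-29570/40201 + 12908) = sqrt(518884938/40201) = 3*sqrt(2317743710282)/40201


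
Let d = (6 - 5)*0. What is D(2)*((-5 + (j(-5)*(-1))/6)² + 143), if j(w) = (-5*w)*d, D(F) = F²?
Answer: 672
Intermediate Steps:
d = 0 (d = 1*0 = 0)
j(w) = 0 (j(w) = -5*w*0 = 0)
D(2)*((-5 + (j(-5)*(-1))/6)² + 143) = 2²*((-5 + (0*(-1))/6)² + 143) = 4*((-5 + 0*(⅙))² + 143) = 4*((-5 + 0)² + 143) = 4*((-5)² + 143) = 4*(25 + 143) = 4*168 = 672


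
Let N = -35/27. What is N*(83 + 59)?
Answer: -4970/27 ≈ -184.07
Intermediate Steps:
N = -35/27 (N = -35*1/27 = -35/27 ≈ -1.2963)
N*(83 + 59) = -35*(83 + 59)/27 = -35/27*142 = -4970/27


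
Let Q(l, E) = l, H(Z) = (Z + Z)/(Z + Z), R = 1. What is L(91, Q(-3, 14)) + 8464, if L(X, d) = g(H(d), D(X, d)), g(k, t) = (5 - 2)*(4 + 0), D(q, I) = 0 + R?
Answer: 8476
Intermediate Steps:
D(q, I) = 1 (D(q, I) = 0 + 1 = 1)
H(Z) = 1 (H(Z) = (2*Z)/((2*Z)) = (2*Z)*(1/(2*Z)) = 1)
g(k, t) = 12 (g(k, t) = 3*4 = 12)
L(X, d) = 12
L(91, Q(-3, 14)) + 8464 = 12 + 8464 = 8476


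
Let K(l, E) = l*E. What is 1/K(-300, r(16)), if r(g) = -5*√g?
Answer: 1/6000 ≈ 0.00016667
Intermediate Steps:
K(l, E) = E*l
1/K(-300, r(16)) = 1/(-5*√16*(-300)) = 1/(-5*4*(-300)) = 1/(-20*(-300)) = 1/6000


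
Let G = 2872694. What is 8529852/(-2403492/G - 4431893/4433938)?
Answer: -54323842770780996072/11694203470619 ≈ -4.6454e+6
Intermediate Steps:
8529852/(-2403492/G - 4431893/4433938) = 8529852/(-2403492/2872694 - 4431893/4433938) = 8529852/(-2403492*1/2872694 - 4431893*1/4433938) = 8529852/(-1201746/1436347 - 4431893/4433938) = 8529852/(-11694203470619/6368673544486) = 8529852*(-6368673544486/11694203470619) = -54323842770780996072/11694203470619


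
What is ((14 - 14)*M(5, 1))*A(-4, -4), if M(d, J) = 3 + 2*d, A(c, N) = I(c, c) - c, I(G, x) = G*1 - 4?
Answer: 0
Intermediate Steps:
I(G, x) = -4 + G (I(G, x) = G - 4 = -4 + G)
A(c, N) = -4 (A(c, N) = (-4 + c) - c = -4)
((14 - 14)*M(5, 1))*A(-4, -4) = ((14 - 14)*(3 + 2*5))*(-4) = (0*(3 + 10))*(-4) = (0*13)*(-4) = 0*(-4) = 0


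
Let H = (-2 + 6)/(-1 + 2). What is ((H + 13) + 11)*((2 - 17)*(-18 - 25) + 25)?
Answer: 18760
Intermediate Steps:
H = 4 (H = 4/1 = 4*1 = 4)
((H + 13) + 11)*((2 - 17)*(-18 - 25) + 25) = ((4 + 13) + 11)*((2 - 17)*(-18 - 25) + 25) = (17 + 11)*(-15*(-43) + 25) = 28*(645 + 25) = 28*670 = 18760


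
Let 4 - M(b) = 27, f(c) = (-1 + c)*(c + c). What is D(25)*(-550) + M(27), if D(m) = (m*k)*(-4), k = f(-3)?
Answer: 1319977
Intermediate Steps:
f(c) = 2*c*(-1 + c) (f(c) = (-1 + c)*(2*c) = 2*c*(-1 + c))
k = 24 (k = 2*(-3)*(-1 - 3) = 2*(-3)*(-4) = 24)
M(b) = -23 (M(b) = 4 - 1*27 = 4 - 27 = -23)
D(m) = -96*m (D(m) = (m*24)*(-4) = (24*m)*(-4) = -96*m)
D(25)*(-550) + M(27) = -96*25*(-550) - 23 = -2400*(-550) - 23 = 1320000 - 23 = 1319977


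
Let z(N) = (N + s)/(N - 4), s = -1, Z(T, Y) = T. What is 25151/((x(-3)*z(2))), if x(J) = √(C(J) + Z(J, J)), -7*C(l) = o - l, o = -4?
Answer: 25151*I*√35/5 ≈ 29759.0*I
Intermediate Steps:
C(l) = 4/7 + l/7 (C(l) = -(-4 - l)/7 = 4/7 + l/7)
z(N) = (-1 + N)/(-4 + N) (z(N) = (N - 1)/(N - 4) = (-1 + N)/(-4 + N))
x(J) = √(4/7 + 8*J/7) (x(J) = √((4/7 + J/7) + J) = √(4/7 + 8*J/7))
25151/((x(-3)*z(2))) = 25151/(((2*√(7 + 14*(-3))/7)*((-1 + 2)/(-4 + 2)))) = 25151/(((2*√(7 - 42)/7)*(1/(-2)))) = 25151/(((2*√(-35)/7)*(-½*1))) = 25151/(((2*(I*√35)/7)*(-½))) = 25151/(((2*I*√35/7)*(-½))) = 25151/((-I*√35/7)) = 25151*(I*√35/5) = 25151*I*√35/5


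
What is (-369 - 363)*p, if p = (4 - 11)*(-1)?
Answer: -5124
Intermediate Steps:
p = 7 (p = -7*(-1) = 7)
(-369 - 363)*p = (-369 - 363)*7 = -732*7 = -5124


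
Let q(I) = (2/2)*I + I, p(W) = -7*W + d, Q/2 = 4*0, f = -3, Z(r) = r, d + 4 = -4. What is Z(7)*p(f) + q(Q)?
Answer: 91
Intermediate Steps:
d = -8 (d = -4 - 4 = -8)
Q = 0 (Q = 2*(4*0) = 2*0 = 0)
p(W) = -8 - 7*W (p(W) = -7*W - 8 = -8 - 7*W)
q(I) = 2*I (q(I) = (2*(1/2))*I + I = 1*I + I = I + I = 2*I)
Z(7)*p(f) + q(Q) = 7*(-8 - 7*(-3)) + 2*0 = 7*(-8 + 21) + 0 = 7*13 + 0 = 91 + 0 = 91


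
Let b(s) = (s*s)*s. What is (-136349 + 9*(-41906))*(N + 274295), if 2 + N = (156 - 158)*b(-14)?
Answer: -143668382843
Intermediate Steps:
b(s) = s**3 (b(s) = s**2*s = s**3)
N = 5486 (N = -2 + (156 - 158)*(-14)**3 = -2 - 2*(-2744) = -2 + 5488 = 5486)
(-136349 + 9*(-41906))*(N + 274295) = (-136349 + 9*(-41906))*(5486 + 274295) = (-136349 - 377154)*279781 = -513503*279781 = -143668382843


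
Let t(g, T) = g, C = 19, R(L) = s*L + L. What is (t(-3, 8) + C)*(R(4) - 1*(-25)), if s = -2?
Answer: 336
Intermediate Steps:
R(L) = -L (R(L) = -2*L + L = -L)
(t(-3, 8) + C)*(R(4) - 1*(-25)) = (-3 + 19)*(-1*4 - 1*(-25)) = 16*(-4 + 25) = 16*21 = 336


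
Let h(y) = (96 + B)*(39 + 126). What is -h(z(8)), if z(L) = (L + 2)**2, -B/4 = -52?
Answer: -50160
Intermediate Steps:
B = 208 (B = -4*(-52) = 208)
z(L) = (2 + L)**2
h(y) = 50160 (h(y) = (96 + 208)*(39 + 126) = 304*165 = 50160)
-h(z(8)) = -1*50160 = -50160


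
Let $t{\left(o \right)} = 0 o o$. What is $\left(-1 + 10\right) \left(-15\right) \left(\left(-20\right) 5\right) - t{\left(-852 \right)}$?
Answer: $13500$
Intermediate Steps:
$t{\left(o \right)} = 0$ ($t{\left(o \right)} = 0 o = 0$)
$\left(-1 + 10\right) \left(-15\right) \left(\left(-20\right) 5\right) - t{\left(-852 \right)} = \left(-1 + 10\right) \left(-15\right) \left(\left(-20\right) 5\right) - 0 = 9 \left(-15\right) \left(-100\right) + 0 = \left(-135\right) \left(-100\right) + 0 = 13500 + 0 = 13500$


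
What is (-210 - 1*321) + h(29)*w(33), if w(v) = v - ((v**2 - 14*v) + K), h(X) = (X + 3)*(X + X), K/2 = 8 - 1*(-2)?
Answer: -1140115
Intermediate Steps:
K = 20 (K = 2*(8 - 1*(-2)) = 2*(8 + 2) = 2*10 = 20)
h(X) = 2*X*(3 + X) (h(X) = (3 + X)*(2*X) = 2*X*(3 + X))
w(v) = -20 - v**2 + 15*v (w(v) = v - ((v**2 - 14*v) + 20) = v - (20 + v**2 - 14*v) = v + (-20 - v**2 + 14*v) = -20 - v**2 + 15*v)
(-210 - 1*321) + h(29)*w(33) = (-210 - 1*321) + (2*29*(3 + 29))*(-20 - 1*33**2 + 15*33) = (-210 - 321) + (2*29*32)*(-20 - 1*1089 + 495) = -531 + 1856*(-20 - 1089 + 495) = -531 + 1856*(-614) = -531 - 1139584 = -1140115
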